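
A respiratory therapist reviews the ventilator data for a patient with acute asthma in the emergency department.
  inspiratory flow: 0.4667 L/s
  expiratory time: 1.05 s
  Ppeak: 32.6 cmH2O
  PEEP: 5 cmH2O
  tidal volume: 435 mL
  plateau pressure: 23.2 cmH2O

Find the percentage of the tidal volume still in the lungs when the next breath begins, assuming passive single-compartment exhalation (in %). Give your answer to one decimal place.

R = (PIP − Pplat)/V̇ = (32.6 − 23.2) / 0.4667 = 9.4/0.4667 = 20.141 cmH2O·s/L.
C = Vt/(Pplat − PEEP) = 435.0 / (23.2 − 5) = 435.0/18.2 = 23.901 mL/cmH2O.
τ = R × C = 20.141 × 0.0239 L/cmH2O = 0.4814 s.
Fraction remaining at end-expiration = e^(−Te/τ) = e^(−1.05/0.4814) = 0.1129 → 11.29%.

11.3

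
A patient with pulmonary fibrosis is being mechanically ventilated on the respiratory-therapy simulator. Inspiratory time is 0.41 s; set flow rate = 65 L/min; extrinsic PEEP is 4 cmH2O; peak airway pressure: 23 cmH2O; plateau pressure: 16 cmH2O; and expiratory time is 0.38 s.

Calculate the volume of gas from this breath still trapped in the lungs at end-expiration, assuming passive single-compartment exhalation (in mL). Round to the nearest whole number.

Flow: 65 L/min ÷ 60 = 1.0833 L/s.
Vt = flow × Ti = 1.0833 L/s × 0.41 s × 1000 mL/L = 444.15 mL.
R = (PIP − Pplat)/V̇ = (23 − 16) / 1.0833 = 7.0/1.0833 = 6.462 cmH2O·s/L.
C = Vt/(Pplat − PEEP) = 444.15 / (16 − 4) = 444.15/12.0 = 37.013 mL/cmH2O.
τ = R × C = 6.462 × 0.03701 L/cmH2O = 0.2392 s.
Fraction remaining = e^(−Te/τ) = e^(−0.38/0.2392) = 0.2042.
Trapped volume = 444.15 × 0.2042 = 90.695 mL.

91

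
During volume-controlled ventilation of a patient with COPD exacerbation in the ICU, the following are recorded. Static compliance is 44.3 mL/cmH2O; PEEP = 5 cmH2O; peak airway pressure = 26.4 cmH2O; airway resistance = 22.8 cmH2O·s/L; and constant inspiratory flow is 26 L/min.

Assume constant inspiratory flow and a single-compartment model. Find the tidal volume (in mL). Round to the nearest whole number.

510

Flow: 26 L/min ÷ 60 = 0.4333 L/s.
Equation of motion (constant flow): PIP = Vt/C + R·V̇ + PEEP.
Vt/C = PIP − R·V̇ − PEEP = 26.4 − 9.879 − 5 = 11.521 cmH2O.
Vt = C × 11.521 = 44.3 × 11.521 = 510.38 mL.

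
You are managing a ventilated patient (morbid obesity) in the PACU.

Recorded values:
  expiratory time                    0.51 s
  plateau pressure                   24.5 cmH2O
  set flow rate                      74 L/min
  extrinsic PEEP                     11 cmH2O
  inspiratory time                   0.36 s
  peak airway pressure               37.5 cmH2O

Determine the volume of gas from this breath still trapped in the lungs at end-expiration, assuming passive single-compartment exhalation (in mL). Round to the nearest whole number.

102

Flow: 74 L/min ÷ 60 = 1.2333 L/s.
Vt = flow × Ti = 1.2333 L/s × 0.36 s × 1000 mL/L = 443.99 mL.
R = (PIP − Pplat)/V̇ = (37.5 − 24.5) / 1.2333 = 13.0/1.2333 = 10.541 cmH2O·s/L.
C = Vt/(Pplat − PEEP) = 443.99 / (24.5 − 11) = 443.99/13.5 = 32.888 mL/cmH2O.
τ = R × C = 10.541 × 0.03289 L/cmH2O = 0.3467 s.
Fraction remaining = e^(−Te/τ) = e^(−0.51/0.3467) = 0.2297.
Trapped volume = 443.99 × 0.2297 = 101.98 mL.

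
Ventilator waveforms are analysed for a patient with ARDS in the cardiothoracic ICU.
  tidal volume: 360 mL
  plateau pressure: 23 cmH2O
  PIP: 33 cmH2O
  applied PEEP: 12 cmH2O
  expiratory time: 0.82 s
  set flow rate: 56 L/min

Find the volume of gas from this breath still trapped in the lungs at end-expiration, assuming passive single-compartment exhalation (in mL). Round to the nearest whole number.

35

Flow: 56 L/min ÷ 60 = 0.9333 L/s.
R = (PIP − Pplat)/V̇ = (33 − 23) / 0.9333 = 10.0/0.9333 = 10.715 cmH2O·s/L.
C = Vt/(Pplat − PEEP) = 360.0 / (23 − 12) = 360.0/11.0 = 32.727 mL/cmH2O.
τ = R × C = 10.715 × 0.03273 L/cmH2O = 0.3507 s.
Fraction remaining = e^(−Te/τ) = e^(−0.82/0.3507) = 0.0965.
Trapped volume = 360.0 × 0.0965 = 34.74 mL.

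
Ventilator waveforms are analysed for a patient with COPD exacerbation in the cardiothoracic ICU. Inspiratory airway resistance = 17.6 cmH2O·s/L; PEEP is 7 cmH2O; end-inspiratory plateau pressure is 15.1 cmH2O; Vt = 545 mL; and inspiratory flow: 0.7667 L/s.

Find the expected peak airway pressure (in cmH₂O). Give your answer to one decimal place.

28.6

PIP = Pplat + Raw × flow = 15.1 + 17.6 × 0.7667 = 15.1 + 13.494 = 28.594 cmH2O.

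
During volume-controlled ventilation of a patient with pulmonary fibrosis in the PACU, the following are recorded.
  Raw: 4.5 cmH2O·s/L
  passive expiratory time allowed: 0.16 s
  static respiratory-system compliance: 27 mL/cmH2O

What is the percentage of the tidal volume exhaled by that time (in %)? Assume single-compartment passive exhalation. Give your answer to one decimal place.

τ = R × C = 4.5 × 27 mL/cmH2O = 4.5 × 0.027 L/cmH2O = 0.1215 s.
Passive exhalation: V(t)/V₀ = e^(−t/τ) = e^(−0.16/0.1215) = 0.268.
Fraction exhaled = 1 − 0.268 = 0.732 → 73.2%.

73.2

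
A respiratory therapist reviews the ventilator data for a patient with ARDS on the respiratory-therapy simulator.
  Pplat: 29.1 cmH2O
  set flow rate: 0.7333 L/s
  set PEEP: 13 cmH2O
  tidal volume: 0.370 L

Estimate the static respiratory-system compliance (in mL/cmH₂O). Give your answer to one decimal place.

23.0

Cstat = Vt / (Pplat − PEEP) = 370 / (29.1 − 13) = 370 / 16.1 = 22.981 mL/cmH2O.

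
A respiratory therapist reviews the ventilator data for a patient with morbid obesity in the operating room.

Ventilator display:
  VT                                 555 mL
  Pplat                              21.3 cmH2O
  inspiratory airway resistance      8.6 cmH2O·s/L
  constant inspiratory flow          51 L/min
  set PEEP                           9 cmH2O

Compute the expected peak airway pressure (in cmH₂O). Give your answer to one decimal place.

28.6

Flow: 51 L/min ÷ 60 = 0.85 L/s.
PIP = Pplat + Raw × flow = 21.3 + 8.6 × 0.85 = 21.3 + 7.31 = 28.61 cmH2O.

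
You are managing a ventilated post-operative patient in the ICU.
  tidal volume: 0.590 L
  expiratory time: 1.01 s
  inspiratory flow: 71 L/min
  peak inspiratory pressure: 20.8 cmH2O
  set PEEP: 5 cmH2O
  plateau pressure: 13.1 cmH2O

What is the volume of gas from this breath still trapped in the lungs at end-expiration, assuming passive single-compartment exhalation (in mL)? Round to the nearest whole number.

Flow: 71 L/min ÷ 60 = 1.1833 L/s.
R = (PIP − Pplat)/V̇ = (20.8 − 13.1) / 1.1833 = 7.7/1.1833 = 6.507 cmH2O·s/L.
C = Vt/(Pplat − PEEP) = 590.0 / (13.1 − 5) = 590.0/8.1 = 72.84 mL/cmH2O.
τ = R × C = 6.507 × 0.07284 L/cmH2O = 0.474 s.
Fraction remaining = e^(−Te/τ) = e^(−1.01/0.474) = 0.1187.
Trapped volume = 590.0 × 0.1187 = 70.033 mL.

70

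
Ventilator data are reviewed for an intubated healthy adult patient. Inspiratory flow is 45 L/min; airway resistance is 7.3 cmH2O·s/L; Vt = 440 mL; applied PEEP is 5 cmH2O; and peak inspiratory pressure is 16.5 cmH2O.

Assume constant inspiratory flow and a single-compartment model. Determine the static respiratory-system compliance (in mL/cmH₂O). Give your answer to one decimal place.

73.0

Flow: 45 L/min ÷ 60 = 0.75 L/s.
Equation of motion (constant flow): PIP = Vt/C + R·V̇ + PEEP.
Vt/C = PIP − R·V̇ − PEEP = 16.5 − 7.3×0.75 − 5 = 16.5 − 5.475 − 5 = 6.025 cmH2O.
C = Vt / 6.025 = 440 / 6.025 = 73.029 mL/cmH2O.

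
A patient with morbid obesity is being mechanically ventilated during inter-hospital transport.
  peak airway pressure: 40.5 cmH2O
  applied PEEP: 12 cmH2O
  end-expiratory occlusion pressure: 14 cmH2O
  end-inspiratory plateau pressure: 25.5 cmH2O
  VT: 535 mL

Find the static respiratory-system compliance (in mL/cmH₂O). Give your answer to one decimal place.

End-expiratory occlusion gives total PEEP = 14 cmH2O (intrinsic PEEP = 14 − 12 = 2). Use total PEEP for the elastic gradient.
Cstat = Vt / (Pplat − PEEPtotal) = 535 / (25.5 − 14) = 535 / 11.5 = 46.522 mL/cmH2O.

46.5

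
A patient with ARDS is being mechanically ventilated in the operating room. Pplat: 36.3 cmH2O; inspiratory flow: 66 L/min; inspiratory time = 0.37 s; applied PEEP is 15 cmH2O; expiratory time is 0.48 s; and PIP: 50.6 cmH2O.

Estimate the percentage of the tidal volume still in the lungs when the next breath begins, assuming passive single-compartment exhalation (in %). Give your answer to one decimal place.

Flow: 66 L/min ÷ 60 = 1.1 L/s.
Vt = flow × Ti = 1.1 L/s × 0.37 s × 1000 mL/L = 407.0 mL.
R = (PIP − Pplat)/V̇ = (50.6 − 36.3) / 1.1 = 14.3/1.1 = 13.0 cmH2O·s/L.
C = Vt/(Pplat − PEEP) = 407.0 / (36.3 − 15) = 407.0/21.3 = 19.108 mL/cmH2O.
τ = R × C = 13.0 × 0.01911 L/cmH2O = 0.2484 s.
Fraction remaining at end-expiration = e^(−Te/τ) = e^(−0.48/0.2484) = 0.1448 → 14.48%.

14.5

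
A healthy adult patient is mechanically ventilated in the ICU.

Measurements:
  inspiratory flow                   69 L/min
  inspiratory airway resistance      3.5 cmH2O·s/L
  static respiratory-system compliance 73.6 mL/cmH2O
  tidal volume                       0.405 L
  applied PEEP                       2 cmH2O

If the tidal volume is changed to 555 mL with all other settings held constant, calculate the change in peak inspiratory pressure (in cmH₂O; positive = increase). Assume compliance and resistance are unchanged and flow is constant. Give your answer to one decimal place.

2.0

PIP = Vt/C + R·V̇ + PEEP (constant-flow equation of motion).
Only the elastic term changes: ΔPIP = ΔVt / C = (555 − 405) / 73.6 = 2.038 cmH2O.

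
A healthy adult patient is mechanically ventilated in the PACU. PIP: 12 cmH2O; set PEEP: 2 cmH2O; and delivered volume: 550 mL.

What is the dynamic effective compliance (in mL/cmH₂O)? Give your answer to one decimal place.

Dynamic compliance = Vt / (PIP − PEEP) = 550 / (12 − 2) = 550 / 10.0 = 55.0 mL/cmH2O.

55.0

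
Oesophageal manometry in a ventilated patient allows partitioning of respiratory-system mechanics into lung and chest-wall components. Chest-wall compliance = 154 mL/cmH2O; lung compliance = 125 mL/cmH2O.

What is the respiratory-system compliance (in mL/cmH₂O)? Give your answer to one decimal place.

Lung and chest wall are elastances in series: 1/Crs = 1/CL + 1/Ccw.
1/Crs = 1/125 + 1/154 = 0.01449.
Crs = 69.013 mL/cmH2O.

69.0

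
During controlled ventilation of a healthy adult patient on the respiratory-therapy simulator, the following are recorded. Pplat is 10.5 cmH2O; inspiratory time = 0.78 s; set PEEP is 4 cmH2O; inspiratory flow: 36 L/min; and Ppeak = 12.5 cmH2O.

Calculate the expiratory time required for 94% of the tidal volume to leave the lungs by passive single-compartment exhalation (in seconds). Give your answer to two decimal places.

Flow: 36 L/min ÷ 60 = 0.6 L/s.
Vt = flow × Ti = 0.6 L/s × 0.78 s × 1000 mL/L = 468.0 mL.
R = (PIP − Pplat)/V̇ = (12.5 − 10.5) / 0.6 = 2.0/0.6 = 3.333 cmH2O·s/L.
C = Vt/(Pplat − PEEP) = 468.0 / (10.5 − 4) = 468.0/6.5 = 72.0 mL/cmH2O.
τ = R × C = 3.333 × 0.072 L/cmH2O = 0.24 s.
t = −τ·ln(1 − 0.94) = −0.24·ln(0.06) = 0.6752 s.

0.68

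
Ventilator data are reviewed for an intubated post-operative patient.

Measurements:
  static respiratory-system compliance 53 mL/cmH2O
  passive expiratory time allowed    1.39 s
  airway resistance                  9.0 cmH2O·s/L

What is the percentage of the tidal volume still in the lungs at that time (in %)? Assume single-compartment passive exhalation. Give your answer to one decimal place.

5.4

τ = R × C = 9.0 × 53 mL/cmH2O = 9.0 × 0.053 L/cmH2O = 0.477 s.
Passive exhalation: V(t)/V₀ = e^(−t/τ) = e^(−1.39/0.477) = 0.05426.
Fraction remaining = 0.05426 → 5.426%.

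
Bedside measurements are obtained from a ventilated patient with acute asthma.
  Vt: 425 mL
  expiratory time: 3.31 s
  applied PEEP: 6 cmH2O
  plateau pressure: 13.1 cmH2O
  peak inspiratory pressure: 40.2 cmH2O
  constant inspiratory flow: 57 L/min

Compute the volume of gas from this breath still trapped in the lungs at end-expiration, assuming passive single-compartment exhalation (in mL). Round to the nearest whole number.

Flow: 57 L/min ÷ 60 = 0.95 L/s.
R = (PIP − Pplat)/V̇ = (40.2 − 13.1) / 0.95 = 27.1/0.95 = 28.526 cmH2O·s/L.
C = Vt/(Pplat − PEEP) = 425.0 / (13.1 − 6) = 425.0/7.1 = 59.859 mL/cmH2O.
τ = R × C = 28.526 × 0.05986 L/cmH2O = 1.708 s.
Fraction remaining = e^(−Te/τ) = e^(−3.31/1.708) = 0.144.
Trapped volume = 425.0 × 0.144 = 61.2 mL.

61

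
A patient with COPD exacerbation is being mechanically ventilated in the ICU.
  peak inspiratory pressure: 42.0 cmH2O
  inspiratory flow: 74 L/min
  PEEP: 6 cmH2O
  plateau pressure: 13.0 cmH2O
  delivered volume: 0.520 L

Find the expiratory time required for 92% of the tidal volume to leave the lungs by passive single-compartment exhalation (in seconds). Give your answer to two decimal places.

4.41

Flow: 74 L/min ÷ 60 = 1.2333 L/s.
R = (PIP − Pplat)/V̇ = (42.0 − 13.0) / 1.2333 = 29.0/1.2333 = 23.514 cmH2O·s/L.
C = Vt/(Pplat − PEEP) = 520.0 / (13.0 − 6) = 520.0/7.0 = 74.286 mL/cmH2O.
τ = R × C = 23.514 × 0.07429 L/cmH2O = 1.747 s.
t = −τ·ln(1 − 0.92) = −1.747·ln(0.08) = 4.412 s.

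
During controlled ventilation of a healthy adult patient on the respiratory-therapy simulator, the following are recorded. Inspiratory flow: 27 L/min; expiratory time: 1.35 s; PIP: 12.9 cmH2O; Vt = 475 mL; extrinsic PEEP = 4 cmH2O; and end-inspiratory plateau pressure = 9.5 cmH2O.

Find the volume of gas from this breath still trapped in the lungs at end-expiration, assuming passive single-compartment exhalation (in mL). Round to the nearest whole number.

60

Flow: 27 L/min ÷ 60 = 0.45 L/s.
R = (PIP − Pplat)/V̇ = (12.9 − 9.5) / 0.45 = 3.4/0.45 = 7.556 cmH2O·s/L.
C = Vt/(Pplat − PEEP) = 475.0 / (9.5 − 4) = 475.0/5.5 = 86.364 mL/cmH2O.
τ = R × C = 7.556 × 0.08636 L/cmH2O = 0.6525 s.
Fraction remaining = e^(−Te/τ) = e^(−1.35/0.6525) = 0.1263.
Trapped volume = 475.0 × 0.1263 = 59.993 mL.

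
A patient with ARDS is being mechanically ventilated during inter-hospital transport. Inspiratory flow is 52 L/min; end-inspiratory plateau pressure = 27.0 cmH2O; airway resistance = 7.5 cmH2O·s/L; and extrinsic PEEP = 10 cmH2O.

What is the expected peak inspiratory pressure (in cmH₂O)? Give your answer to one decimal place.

Flow: 52 L/min ÷ 60 = 0.8667 L/s.
PIP = Pplat + Raw × flow = 27.0 + 7.5 × 0.8667 = 27.0 + 6.5 = 33.5 cmH2O.

33.5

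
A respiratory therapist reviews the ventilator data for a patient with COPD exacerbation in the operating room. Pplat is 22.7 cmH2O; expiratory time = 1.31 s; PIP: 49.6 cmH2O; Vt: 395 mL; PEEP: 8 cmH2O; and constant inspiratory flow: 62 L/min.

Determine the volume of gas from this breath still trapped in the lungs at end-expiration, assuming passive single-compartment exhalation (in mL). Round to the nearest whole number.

61

Flow: 62 L/min ÷ 60 = 1.0333 L/s.
R = (PIP − Pplat)/V̇ = (49.6 − 22.7) / 1.0333 = 26.9/1.0333 = 26.033 cmH2O·s/L.
C = Vt/(Pplat − PEEP) = 395.0 / (22.7 − 8) = 395.0/14.7 = 26.871 mL/cmH2O.
τ = R × C = 26.033 × 0.02687 L/cmH2O = 0.6995 s.
Fraction remaining = e^(−Te/τ) = e^(−1.31/0.6995) = 0.1537.
Trapped volume = 395.0 × 0.1537 = 60.712 mL.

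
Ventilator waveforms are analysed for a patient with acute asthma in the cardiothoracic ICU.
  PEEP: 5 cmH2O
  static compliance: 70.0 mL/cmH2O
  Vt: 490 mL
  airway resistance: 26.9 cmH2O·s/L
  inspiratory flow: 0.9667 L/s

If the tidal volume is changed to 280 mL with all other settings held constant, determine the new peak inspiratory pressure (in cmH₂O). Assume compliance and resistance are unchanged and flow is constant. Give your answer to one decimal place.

PIP = Vt/C + R·V̇ + PEEP (constant-flow equation of motion).
Only the elastic term changes: ΔPIP = ΔVt / C = (280 − 490) / 70.0 = -3.0 cmH2O.
Original PIP = 490/70.0 + 26.9×0.9667 + 5 = 38.004 cmH2O; new PIP = 38.004 + (-3.0) = 35.004 cmH2O.

35.0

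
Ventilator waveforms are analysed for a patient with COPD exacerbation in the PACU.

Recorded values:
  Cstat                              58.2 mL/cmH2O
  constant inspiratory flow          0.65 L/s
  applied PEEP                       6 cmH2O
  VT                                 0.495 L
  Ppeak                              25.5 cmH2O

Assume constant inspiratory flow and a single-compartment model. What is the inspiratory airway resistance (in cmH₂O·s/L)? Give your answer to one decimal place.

Equation of motion (constant flow): PIP = Vt/C + R·V̇ + PEEP.
R·V̇ = PIP − Vt/C − PEEP = 25.5 − 495/58.2 − 6 = 25.5 − 8.505 − 6 = 10.995 cmH2O.
R = 10.995 / 0.65 = 16.915 cmH2O·s/L.

16.9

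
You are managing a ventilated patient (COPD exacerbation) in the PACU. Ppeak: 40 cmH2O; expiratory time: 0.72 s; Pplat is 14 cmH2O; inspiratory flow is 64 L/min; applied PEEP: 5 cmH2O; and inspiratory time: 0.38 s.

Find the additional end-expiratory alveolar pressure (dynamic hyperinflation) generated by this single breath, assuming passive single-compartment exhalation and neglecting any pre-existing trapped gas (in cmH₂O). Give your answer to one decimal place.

Flow: 64 L/min ÷ 60 = 1.0667 L/s.
Vt = flow × Ti = 1.0667 L/s × 0.38 s × 1000 mL/L = 405.35 mL.
R = (PIP − Pplat)/V̇ = (40 − 14) / 1.0667 = 26.0/1.0667 = 24.374 cmH2O·s/L.
C = Vt/(Pplat − PEEP) = 405.35 / (14 − 5) = 405.35/9.0 = 45.039 mL/cmH2O.
τ = R × C = 24.374 × 0.04504 L/cmH2O = 1.098 s.
Fraction remaining = e^(−Te/τ) = e^(−0.72/1.098) = 0.5191; trapped volume = 405.35 × 0.5191 = 210.42 mL.
Additional alveolar pressure from trapping ≈ V_trapped / C = 210.42 / 45.039 = 4.672 cmH2O.

4.7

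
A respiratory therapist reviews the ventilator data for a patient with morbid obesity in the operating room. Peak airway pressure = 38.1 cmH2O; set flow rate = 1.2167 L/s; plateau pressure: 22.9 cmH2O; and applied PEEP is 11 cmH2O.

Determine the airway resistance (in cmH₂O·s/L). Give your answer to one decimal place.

12.5

Raw = (PIP − Pplat) / flow = (38.1 − 22.9) / 1.2167 = 15.2 / 1.2167 = 12.493 cmH2O·s/L.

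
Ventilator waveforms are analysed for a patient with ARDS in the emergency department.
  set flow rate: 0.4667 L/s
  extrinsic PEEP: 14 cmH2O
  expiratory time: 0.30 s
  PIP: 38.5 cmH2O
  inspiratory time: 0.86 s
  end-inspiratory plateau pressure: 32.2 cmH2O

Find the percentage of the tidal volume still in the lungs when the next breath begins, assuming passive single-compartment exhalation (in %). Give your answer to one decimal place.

Vt = flow × Ti = 0.4667 L/s × 0.86 s × 1000 mL/L = 401.36 mL.
R = (PIP − Pplat)/V̇ = (38.5 − 32.2) / 0.4667 = 6.3/0.4667 = 13.499 cmH2O·s/L.
C = Vt/(Pplat − PEEP) = 401.36 / (32.2 − 14) = 401.36/18.2 = 22.053 mL/cmH2O.
τ = R × C = 13.499 × 0.02205 L/cmH2O = 0.2977 s.
Fraction remaining at end-expiration = e^(−Te/τ) = e^(−0.30/0.2977) = 0.365 → 36.5%.

36.5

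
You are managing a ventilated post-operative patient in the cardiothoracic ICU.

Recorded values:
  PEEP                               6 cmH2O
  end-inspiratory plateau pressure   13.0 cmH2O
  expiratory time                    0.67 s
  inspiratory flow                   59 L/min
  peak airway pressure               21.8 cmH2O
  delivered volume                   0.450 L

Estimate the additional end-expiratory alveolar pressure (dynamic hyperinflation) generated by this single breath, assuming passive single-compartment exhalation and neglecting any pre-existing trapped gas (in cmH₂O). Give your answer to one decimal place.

Flow: 59 L/min ÷ 60 = 0.9833 L/s.
R = (PIP − Pplat)/V̇ = (21.8 − 13.0) / 0.9833 = 8.8/0.9833 = 8.949 cmH2O·s/L.
C = Vt/(Pplat − PEEP) = 450.0 / (13.0 − 6) = 450.0/7.0 = 64.286 mL/cmH2O.
τ = R × C = 8.949 × 0.06429 L/cmH2O = 0.5753 s.
Fraction remaining = e^(−Te/τ) = e^(−0.67/0.5753) = 0.312; trapped volume = 450.0 × 0.312 = 140.4 mL.
Additional alveolar pressure from trapping ≈ V_trapped / C = 140.4 / 64.286 = 2.184 cmH2O.

2.2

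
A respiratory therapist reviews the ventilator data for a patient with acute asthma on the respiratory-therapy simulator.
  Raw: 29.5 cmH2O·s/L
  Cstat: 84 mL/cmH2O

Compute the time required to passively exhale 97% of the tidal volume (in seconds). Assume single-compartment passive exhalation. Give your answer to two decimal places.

8.69

τ = R × C = 29.5 × 84 mL/cmH2O = 29.5 × 0.084 L/cmH2O = 2.478 s.
Exhaled fraction f = 1 − e^(−t/τ) → t = −τ·ln(1 − f) = −2.478·ln(0.03) = 8.689 s.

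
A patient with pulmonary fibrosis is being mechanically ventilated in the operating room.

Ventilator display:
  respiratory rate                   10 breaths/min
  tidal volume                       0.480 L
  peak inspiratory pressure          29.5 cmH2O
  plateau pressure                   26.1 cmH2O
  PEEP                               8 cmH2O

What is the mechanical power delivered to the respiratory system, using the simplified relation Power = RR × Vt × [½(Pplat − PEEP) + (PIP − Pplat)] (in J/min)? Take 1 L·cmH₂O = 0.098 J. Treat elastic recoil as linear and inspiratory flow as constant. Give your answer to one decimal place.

5.9

Per-breath work = Vt × [½(Pplat−PEEP) + (PIP−Pplat)] = 0.480 × [0.5×18.1 + 3.4] = 0.480 × 12.45 = 5.976 L·cmH2O.
Power = 10 × 5.976 = 59.76 L·cmH2O/min.
× 0.098 J/(L·cmH2O) → 5.856 J/min.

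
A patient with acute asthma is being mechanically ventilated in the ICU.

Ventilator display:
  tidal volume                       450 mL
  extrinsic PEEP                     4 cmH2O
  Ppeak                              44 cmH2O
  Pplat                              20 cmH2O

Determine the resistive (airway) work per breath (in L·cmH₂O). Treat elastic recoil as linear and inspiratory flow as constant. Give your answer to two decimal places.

With constant inspiratory flow the resistive pressure is constant at PIP − Pplat = 44 − 20 = 24.0 cmH2O, so resistive work = 24.0 × 0.450 = 10.8 L·cmH2O.

10.80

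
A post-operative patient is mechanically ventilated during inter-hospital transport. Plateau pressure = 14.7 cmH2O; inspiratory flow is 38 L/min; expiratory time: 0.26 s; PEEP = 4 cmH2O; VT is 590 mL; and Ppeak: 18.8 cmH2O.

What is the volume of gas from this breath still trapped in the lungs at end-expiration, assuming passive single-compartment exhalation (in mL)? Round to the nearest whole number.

285

Flow: 38 L/min ÷ 60 = 0.6333 L/s.
R = (PIP − Pplat)/V̇ = (18.8 − 14.7) / 0.6333 = 4.1/0.6333 = 6.474 cmH2O·s/L.
C = Vt/(Pplat − PEEP) = 590.0 / (14.7 − 4) = 590.0/10.7 = 55.14 mL/cmH2O.
τ = R × C = 6.474 × 0.05514 L/cmH2O = 0.357 s.
Fraction remaining = e^(−Te/τ) = e^(−0.26/0.357) = 0.4827.
Trapped volume = 590.0 × 0.4827 = 284.79 mL.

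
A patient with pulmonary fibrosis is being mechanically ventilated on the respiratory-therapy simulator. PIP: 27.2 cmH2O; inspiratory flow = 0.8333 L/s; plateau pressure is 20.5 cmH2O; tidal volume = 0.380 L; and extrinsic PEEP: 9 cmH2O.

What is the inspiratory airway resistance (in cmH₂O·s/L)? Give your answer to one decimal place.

8.0

Raw = (PIP − Pplat) / flow = (27.2 − 20.5) / 0.8333 = 6.7 / 0.8333 = 8.04 cmH2O·s/L.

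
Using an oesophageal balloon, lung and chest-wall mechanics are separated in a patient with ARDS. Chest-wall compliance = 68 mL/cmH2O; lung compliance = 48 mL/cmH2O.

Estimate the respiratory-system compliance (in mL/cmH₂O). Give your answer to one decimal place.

28.1

Lung and chest wall are elastances in series: 1/Crs = 1/CL + 1/Ccw.
1/Crs = 1/48 + 1/68 = 0.03554.
Crs = 28.137 mL/cmH2O.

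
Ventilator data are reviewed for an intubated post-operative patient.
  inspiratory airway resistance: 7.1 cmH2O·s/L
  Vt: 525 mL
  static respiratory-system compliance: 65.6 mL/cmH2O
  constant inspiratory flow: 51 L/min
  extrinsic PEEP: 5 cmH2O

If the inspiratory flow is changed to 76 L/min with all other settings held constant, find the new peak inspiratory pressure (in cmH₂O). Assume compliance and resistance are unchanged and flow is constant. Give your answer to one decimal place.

22.0

Flow: 51 L/min ÷ 60 = 0.85 L/s.
New flow: 76 L/min ÷ 60 = 1.2667 L/s.
PIP = Vt/C + R·V̇ + PEEP (constant-flow equation of motion).
Only the resistive term changes: ΔPIP = R × ΔV̇ = 7.1 × (1.2667 − 0.85) = 7.1 × 0.4167 = 2.959 cmH2O.
Original PIP = 525/65.6 + 7.1×0.85 + 5 = 19.038 cmH2O; new PIP = 19.038 + (2.959) = 21.997 cmH2O.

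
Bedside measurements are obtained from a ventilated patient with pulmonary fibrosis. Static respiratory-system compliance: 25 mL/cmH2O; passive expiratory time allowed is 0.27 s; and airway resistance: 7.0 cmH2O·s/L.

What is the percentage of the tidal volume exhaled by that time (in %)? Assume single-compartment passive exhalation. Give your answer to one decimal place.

78.6

τ = R × C = 7.0 × 25 mL/cmH2O = 7.0 × 0.025 L/cmH2O = 0.175 s.
Passive exhalation: V(t)/V₀ = e^(−t/τ) = e^(−0.27/0.175) = 0.2138.
Fraction exhaled = 1 − 0.2138 = 0.7862 → 78.62%.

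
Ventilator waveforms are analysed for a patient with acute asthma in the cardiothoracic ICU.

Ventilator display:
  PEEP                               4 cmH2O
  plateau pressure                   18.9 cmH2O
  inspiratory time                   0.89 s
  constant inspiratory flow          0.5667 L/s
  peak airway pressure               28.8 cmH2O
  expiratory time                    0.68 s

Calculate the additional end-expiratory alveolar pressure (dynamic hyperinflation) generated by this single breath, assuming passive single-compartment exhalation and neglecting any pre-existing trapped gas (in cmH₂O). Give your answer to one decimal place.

4.7

Vt = flow × Ti = 0.5667 L/s × 0.89 s × 1000 mL/L = 504.36 mL.
R = (PIP − Pplat)/V̇ = (28.8 − 18.9) / 0.5667 = 9.9/0.5667 = 17.47 cmH2O·s/L.
C = Vt/(Pplat − PEEP) = 504.36 / (18.9 − 4) = 504.36/14.9 = 33.85 mL/cmH2O.
τ = R × C = 17.47 × 0.03385 L/cmH2O = 0.5914 s.
Fraction remaining = e^(−Te/τ) = e^(−0.68/0.5914) = 0.3167; trapped volume = 504.36 × 0.3167 = 159.73 mL.
Additional alveolar pressure from trapping ≈ V_trapped / C = 159.73 / 33.85 = 4.719 cmH2O.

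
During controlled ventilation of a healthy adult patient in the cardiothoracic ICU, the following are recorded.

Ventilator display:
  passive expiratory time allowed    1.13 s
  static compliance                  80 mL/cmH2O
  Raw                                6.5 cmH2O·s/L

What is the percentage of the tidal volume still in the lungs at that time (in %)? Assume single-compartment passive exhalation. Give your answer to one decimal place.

τ = R × C = 6.5 × 80 mL/cmH2O = 6.5 × 0.080 L/cmH2O = 0.52 s.
Passive exhalation: V(t)/V₀ = e^(−t/τ) = e^(−1.13/0.52) = 0.1138.
Fraction remaining = 0.1138 → 11.38%.

11.4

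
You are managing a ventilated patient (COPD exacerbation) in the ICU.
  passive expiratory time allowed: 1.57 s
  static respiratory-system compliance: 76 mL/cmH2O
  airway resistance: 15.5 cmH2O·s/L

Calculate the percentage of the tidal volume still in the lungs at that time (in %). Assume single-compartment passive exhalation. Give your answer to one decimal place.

26.4

τ = R × C = 15.5 × 76 mL/cmH2O = 15.5 × 0.076 L/cmH2O = 1.178 s.
Passive exhalation: V(t)/V₀ = e^(−t/τ) = e^(−1.57/1.178) = 0.2637.
Fraction remaining = 0.2637 → 26.37%.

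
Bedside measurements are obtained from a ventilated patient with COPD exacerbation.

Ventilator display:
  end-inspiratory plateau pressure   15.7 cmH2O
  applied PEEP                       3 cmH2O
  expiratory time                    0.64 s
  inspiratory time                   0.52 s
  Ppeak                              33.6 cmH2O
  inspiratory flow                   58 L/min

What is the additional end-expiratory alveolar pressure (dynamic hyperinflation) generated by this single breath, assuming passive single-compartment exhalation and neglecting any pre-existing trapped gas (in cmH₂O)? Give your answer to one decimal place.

Flow: 58 L/min ÷ 60 = 0.9667 L/s.
Vt = flow × Ti = 0.9667 L/s × 0.52 s × 1000 mL/L = 502.68 mL.
R = (PIP − Pplat)/V̇ = (33.6 − 15.7) / 0.9667 = 17.9/0.9667 = 18.517 cmH2O·s/L.
C = Vt/(Pplat − PEEP) = 502.68 / (15.7 − 3) = 502.68/12.7 = 39.581 mL/cmH2O.
τ = R × C = 18.517 × 0.03958 L/cmH2O = 0.7329 s.
Fraction remaining = e^(−Te/τ) = e^(−0.64/0.7329) = 0.4176; trapped volume = 502.68 × 0.4176 = 209.92 mL.
Additional alveolar pressure from trapping ≈ V_trapped / C = 209.92 / 39.581 = 5.304 cmH2O.

5.3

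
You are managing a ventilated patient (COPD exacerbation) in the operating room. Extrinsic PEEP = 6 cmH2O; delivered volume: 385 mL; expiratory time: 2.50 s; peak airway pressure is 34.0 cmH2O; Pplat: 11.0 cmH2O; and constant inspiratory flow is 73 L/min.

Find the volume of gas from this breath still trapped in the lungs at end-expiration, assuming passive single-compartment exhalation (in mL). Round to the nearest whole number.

69

Flow: 73 L/min ÷ 60 = 1.2167 L/s.
R = (PIP − Pplat)/V̇ = (34.0 − 11.0) / 1.2167 = 23.0/1.2167 = 18.904 cmH2O·s/L.
C = Vt/(Pplat − PEEP) = 385.0 / (11.0 − 6) = 385.0/5.0 = 77.0 mL/cmH2O.
τ = R × C = 18.904 × 0.077 L/cmH2O = 1.456 s.
Fraction remaining = e^(−Te/τ) = e^(−2.50/1.456) = 0.1796.
Trapped volume = 385.0 × 0.1796 = 69.146 mL.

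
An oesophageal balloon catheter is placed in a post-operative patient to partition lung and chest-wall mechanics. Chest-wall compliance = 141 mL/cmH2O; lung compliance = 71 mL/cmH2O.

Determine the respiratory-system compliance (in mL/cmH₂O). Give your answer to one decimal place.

Lung and chest wall are elastances in series: 1/Crs = 1/CL + 1/Ccw.
1/Crs = 1/71 + 1/141 = 0.02118.
Crs = 47.214 mL/cmH2O.

47.2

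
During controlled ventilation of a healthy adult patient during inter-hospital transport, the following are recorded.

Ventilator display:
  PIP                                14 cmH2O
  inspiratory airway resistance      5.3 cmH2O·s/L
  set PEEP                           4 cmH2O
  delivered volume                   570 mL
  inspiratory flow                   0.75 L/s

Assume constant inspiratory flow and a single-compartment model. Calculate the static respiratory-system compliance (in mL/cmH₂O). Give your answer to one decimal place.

Equation of motion (constant flow): PIP = Vt/C + R·V̇ + PEEP.
Vt/C = PIP − R·V̇ − PEEP = 14 − 5.3×0.75 − 4 = 14 − 3.975 − 4 = 6.025 cmH2O.
C = Vt / 6.025 = 570 / 6.025 = 94.606 mL/cmH2O.

94.6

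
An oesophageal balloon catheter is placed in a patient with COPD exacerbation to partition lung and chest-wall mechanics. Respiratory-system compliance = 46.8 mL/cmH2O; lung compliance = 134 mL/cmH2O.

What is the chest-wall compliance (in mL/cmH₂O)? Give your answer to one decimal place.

71.9

1/Ccw = 1/Crs − 1/CL.
1/Ccw = 1/46.8 − 1/134 = 0.0139.
Ccw = 71.942 mL/cmH2O.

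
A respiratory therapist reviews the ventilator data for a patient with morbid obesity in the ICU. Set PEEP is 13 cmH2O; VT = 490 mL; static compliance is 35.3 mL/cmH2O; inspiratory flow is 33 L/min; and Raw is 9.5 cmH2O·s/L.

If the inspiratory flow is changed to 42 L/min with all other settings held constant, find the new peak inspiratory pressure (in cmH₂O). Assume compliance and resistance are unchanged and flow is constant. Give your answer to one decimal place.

33.5

Flow: 33 L/min ÷ 60 = 0.55 L/s.
New flow: 42 L/min ÷ 60 = 0.7 L/s.
PIP = Vt/C + R·V̇ + PEEP (constant-flow equation of motion).
Only the resistive term changes: ΔPIP = R × ΔV̇ = 9.5 × (0.7 − 0.55) = 9.5 × 0.15 = 1.425 cmH2O.
Original PIP = 490/35.3 + 9.5×0.55 + 13 = 32.106 cmH2O; new PIP = 32.106 + (1.425) = 33.531 cmH2O.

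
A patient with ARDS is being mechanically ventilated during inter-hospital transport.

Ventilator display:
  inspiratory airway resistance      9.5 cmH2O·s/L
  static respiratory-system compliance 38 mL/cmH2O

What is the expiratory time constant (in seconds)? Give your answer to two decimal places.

0.36

τ = R × C = 9.5 × 38 mL/cmH2O = 9.5 × 0.038 L/cmH2O = 0.361 s.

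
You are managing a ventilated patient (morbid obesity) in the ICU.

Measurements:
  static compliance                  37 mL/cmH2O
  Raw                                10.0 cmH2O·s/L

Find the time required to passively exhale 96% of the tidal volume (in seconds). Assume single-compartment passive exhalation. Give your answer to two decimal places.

1.19

τ = R × C = 10.0 × 37 mL/cmH2O = 10.0 × 0.037 L/cmH2O = 0.37 s.
Exhaled fraction f = 1 − e^(−t/τ) → t = −τ·ln(1 − f) = −0.37·ln(0.04) = 1.191 s.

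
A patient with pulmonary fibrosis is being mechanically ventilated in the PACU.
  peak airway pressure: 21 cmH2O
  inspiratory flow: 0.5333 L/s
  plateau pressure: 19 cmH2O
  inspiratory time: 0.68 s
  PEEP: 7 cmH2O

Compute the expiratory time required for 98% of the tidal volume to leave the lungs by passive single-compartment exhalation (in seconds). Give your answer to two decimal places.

0.44

Vt = flow × Ti = 0.5333 L/s × 0.68 s × 1000 mL/L = 362.64 mL.
R = (PIP − Pplat)/V̇ = (21 − 19) / 0.5333 = 2.0/0.5333 = 3.75 cmH2O·s/L.
C = Vt/(Pplat − PEEP) = 362.64 / (19 − 7) = 362.64/12.0 = 30.22 mL/cmH2O.
τ = R × C = 3.75 × 0.03022 L/cmH2O = 0.1133 s.
t = −τ·ln(1 − 0.98) = −0.1133·ln(0.02) = 0.4432 s.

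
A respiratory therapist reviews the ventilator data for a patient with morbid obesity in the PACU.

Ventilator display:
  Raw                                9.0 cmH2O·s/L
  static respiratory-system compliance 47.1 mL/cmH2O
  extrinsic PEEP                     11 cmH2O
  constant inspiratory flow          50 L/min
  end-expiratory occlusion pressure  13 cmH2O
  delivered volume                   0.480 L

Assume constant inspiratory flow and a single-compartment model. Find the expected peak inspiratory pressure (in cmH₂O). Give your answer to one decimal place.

30.7

Flow: 50 L/min ÷ 60 = 0.8333 L/s.
Total PEEP = 13 cmH2O (set 11 + intrinsic 2); this is the baseline alveolar pressure.
Equation of motion (constant flow): PIP = Vt/C + R·V̇ + PEEP.
PIP = 480/47.1 + 9.0×0.8333 + 13 = 10.191 + 7.5 + 13 = 30.691 cmH2O.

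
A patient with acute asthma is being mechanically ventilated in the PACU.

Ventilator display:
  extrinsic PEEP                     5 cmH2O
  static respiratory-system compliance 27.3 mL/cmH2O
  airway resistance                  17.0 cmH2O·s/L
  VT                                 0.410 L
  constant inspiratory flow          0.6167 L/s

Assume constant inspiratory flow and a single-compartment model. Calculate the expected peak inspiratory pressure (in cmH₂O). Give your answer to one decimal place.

30.5

Equation of motion (constant flow): PIP = Vt/C + R·V̇ + PEEP.
PIP = 410/27.3 + 17.0×0.6167 + 5 = 15.018 + 10.484 + 5 = 30.502 cmH2O.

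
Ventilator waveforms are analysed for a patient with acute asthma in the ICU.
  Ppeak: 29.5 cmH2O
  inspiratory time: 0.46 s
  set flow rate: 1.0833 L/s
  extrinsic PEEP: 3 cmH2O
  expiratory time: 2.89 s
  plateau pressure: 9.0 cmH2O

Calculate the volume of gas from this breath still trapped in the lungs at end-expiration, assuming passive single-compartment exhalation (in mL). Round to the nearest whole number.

79

Vt = flow × Ti = 1.0833 L/s × 0.46 s × 1000 mL/L = 498.32 mL.
R = (PIP − Pplat)/V̇ = (29.5 − 9.0) / 1.0833 = 20.5/1.0833 = 18.924 cmH2O·s/L.
C = Vt/(Pplat − PEEP) = 498.32 / (9.0 − 3) = 498.32/6.0 = 83.053 mL/cmH2O.
τ = R × C = 18.924 × 0.08305 L/cmH2O = 1.572 s.
Fraction remaining = e^(−Te/τ) = e^(−2.89/1.572) = 0.1591.
Trapped volume = 498.32 × 0.1591 = 79.283 mL.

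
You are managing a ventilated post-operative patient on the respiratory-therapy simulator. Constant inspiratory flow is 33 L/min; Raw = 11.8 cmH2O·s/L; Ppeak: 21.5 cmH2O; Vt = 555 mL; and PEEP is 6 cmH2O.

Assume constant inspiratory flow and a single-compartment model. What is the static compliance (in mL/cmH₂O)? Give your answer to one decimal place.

61.6

Flow: 33 L/min ÷ 60 = 0.55 L/s.
Equation of motion (constant flow): PIP = Vt/C + R·V̇ + PEEP.
Vt/C = PIP − R·V̇ − PEEP = 21.5 − 11.8×0.55 − 6 = 21.5 − 6.49 − 6 = 9.01 cmH2O.
C = Vt / 9.01 = 555 / 9.01 = 61.598 mL/cmH2O.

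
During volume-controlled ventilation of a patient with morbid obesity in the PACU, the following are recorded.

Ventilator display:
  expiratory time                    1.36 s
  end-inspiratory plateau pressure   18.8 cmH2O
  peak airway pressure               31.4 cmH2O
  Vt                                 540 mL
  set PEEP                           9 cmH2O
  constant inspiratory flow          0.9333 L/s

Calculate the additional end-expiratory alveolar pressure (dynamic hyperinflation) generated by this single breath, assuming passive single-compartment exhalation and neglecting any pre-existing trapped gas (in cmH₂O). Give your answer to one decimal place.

1.6

R = (PIP − Pplat)/V̇ = (31.4 − 18.8) / 0.9333 = 12.6/0.9333 = 13.5 cmH2O·s/L.
C = Vt/(Pplat − PEEP) = 540.0 / (18.8 − 9) = 540.0/9.8 = 55.102 mL/cmH2O.
τ = R × C = 13.5 × 0.0551 L/cmH2O = 0.7439 s.
Fraction remaining = e^(−Te/τ) = e^(−1.36/0.7439) = 0.1607; trapped volume = 540.0 × 0.1607 = 86.778 mL.
Additional alveolar pressure from trapping ≈ V_trapped / C = 86.778 / 55.102 = 1.575 cmH2O.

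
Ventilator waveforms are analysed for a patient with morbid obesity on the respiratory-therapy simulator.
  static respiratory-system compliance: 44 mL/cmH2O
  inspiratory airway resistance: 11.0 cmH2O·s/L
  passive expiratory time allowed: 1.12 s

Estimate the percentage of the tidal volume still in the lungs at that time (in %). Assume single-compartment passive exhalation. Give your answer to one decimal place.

9.9

τ = R × C = 11.0 × 44 mL/cmH2O = 11.0 × 0.044 L/cmH2O = 0.484 s.
Passive exhalation: V(t)/V₀ = e^(−t/τ) = e^(−1.12/0.484) = 0.09886.
Fraction remaining = 0.09886 → 9.886%.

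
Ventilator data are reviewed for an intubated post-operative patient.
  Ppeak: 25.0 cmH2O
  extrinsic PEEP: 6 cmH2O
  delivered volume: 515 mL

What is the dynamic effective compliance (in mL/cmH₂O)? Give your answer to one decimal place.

Dynamic compliance = Vt / (PIP − PEEP) = 515 / (25.0 − 6) = 515 / 19.0 = 27.105 mL/cmH2O.

27.1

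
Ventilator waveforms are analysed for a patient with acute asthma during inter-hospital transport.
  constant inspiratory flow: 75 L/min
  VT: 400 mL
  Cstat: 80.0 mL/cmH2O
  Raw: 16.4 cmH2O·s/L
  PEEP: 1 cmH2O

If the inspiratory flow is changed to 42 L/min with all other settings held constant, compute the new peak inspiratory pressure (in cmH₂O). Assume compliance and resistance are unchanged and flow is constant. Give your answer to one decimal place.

Flow: 75 L/min ÷ 60 = 1.25 L/s.
New flow: 42 L/min ÷ 60 = 0.7 L/s.
PIP = Vt/C + R·V̇ + PEEP (constant-flow equation of motion).
Only the resistive term changes: ΔPIP = R × ΔV̇ = 16.4 × (0.7 − 1.25) = 16.4 × -0.55 = -9.02 cmH2O.
Original PIP = 400/80.0 + 16.4×1.25 + 1 = 26.5 cmH2O; new PIP = 26.5 + (-9.02) = 17.48 cmH2O.

17.5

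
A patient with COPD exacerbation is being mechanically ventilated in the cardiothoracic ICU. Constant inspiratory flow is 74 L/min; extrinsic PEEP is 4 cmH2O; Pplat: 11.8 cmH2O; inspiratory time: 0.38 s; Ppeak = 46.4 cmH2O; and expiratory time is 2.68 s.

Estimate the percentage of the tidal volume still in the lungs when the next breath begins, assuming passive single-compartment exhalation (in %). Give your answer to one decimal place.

Flow: 74 L/min ÷ 60 = 1.2333 L/s.
Vt = flow × Ti = 1.2333 L/s × 0.38 s × 1000 mL/L = 468.65 mL.
R = (PIP − Pplat)/V̇ = (46.4 − 11.8) / 1.2333 = 34.6/1.2333 = 28.055 cmH2O·s/L.
C = Vt/(Pplat − PEEP) = 468.65 / (11.8 − 4) = 468.65/7.8 = 60.083 mL/cmH2O.
τ = R × C = 28.055 × 0.06008 L/cmH2O = 1.686 s.
Fraction remaining at end-expiration = e^(−Te/τ) = e^(−2.68/1.686) = 0.204 → 20.4%.

20.4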